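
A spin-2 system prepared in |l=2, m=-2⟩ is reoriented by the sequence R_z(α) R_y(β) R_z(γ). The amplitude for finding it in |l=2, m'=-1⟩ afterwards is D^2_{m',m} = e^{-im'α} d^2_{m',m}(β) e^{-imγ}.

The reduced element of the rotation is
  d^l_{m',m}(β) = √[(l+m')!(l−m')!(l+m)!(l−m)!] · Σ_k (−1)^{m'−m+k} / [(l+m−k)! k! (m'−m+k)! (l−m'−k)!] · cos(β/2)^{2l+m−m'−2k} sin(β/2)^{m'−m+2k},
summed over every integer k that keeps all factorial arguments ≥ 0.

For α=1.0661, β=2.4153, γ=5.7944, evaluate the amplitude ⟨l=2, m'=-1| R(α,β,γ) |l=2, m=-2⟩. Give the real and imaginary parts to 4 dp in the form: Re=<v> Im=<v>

D^2_{-1,-2}(1.0661,2.4153,5.7944) = e^{-i·-1·1.0661}·d^2_{-1,-2}(2.4153)·e^{-i·-2·5.7944}. Compute d first:
c=cos(2.415300/2)=0.355217, s=sin(2.415300/2)=0.934784; N=√[1·6·1·24]=12.000000
The bounds max(0,m−m')=0 and min(l+m,l−m')=0 give 1 term
  k=0: (−1)^1·12.0000/(6)·0.3552^3·0.9348^1 = -0.083796
d^2_{-1,-2}(2.4153) = -0.083796
D = (+0.483542+0.875321i)·(-0.083796)·(+0.559038-0.829142i) = -0.083468-0.007409i

Re=-0.0835 Im=-0.0074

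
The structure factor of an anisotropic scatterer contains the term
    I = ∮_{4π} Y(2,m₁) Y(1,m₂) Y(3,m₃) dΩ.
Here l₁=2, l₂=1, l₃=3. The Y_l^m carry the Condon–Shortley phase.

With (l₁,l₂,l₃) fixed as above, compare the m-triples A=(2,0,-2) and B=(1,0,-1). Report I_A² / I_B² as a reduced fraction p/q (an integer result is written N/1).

5/8

Shared (l₁,l₂,l₃)=(2,1,3): N and (l;000)² cancel in I_A²/I_B².
A: Δ = 0!·4!·2!/7! = 1/105; Racah Σ t=0..0: t=0:+1/24 = 1/24; ⇒ 3j(2 1 3; 2 0 -2)² = 1/21, sgn -1
B: Δ = 0!·4!·2!/7! = 1/105; Racah Σ t=0..0: t=0:+1/6 = 1/6; ⇒ 3j(2 1 3; 1 0 -1)² = 8/105, sgn +1
I_A²/I_B² = (1/21)/(8/105) = 5/8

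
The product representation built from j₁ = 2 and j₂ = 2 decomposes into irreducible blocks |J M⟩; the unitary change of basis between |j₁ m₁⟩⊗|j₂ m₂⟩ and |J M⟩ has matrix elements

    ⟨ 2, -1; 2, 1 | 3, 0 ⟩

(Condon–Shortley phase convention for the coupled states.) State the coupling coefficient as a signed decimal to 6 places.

j₁+j₂−J=1  J+j₁−j₂=3  J−j₁+j₂=3  j₁+j₂+J+1=8
(j₁±m₁, j₂±m₂, J±M) = (1,3,3,1,3,3)
P² = 81/10
sum k=0..1:
  [0] +1/36 = 1/36
  [1] −1/4 = -1/4
S = -2/9
C² = P²·S² = 2/5 ; C = -0.632456

-0.632456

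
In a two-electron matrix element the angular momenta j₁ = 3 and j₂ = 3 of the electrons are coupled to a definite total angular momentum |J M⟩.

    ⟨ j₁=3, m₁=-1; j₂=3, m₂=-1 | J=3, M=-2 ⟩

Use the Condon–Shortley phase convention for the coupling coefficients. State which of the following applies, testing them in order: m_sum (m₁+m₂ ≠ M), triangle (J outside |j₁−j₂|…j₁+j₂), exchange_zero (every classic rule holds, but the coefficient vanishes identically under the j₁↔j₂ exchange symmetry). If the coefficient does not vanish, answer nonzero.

m-sum: m₁+m₂ = -1+(-1) = -2, M = -2  ✓
triangle: |j₁−j₂| = 0 ≤ J = 3 ≤ j₁+j₂ = 6  ✓
exchange: j₁=j₂ and m₁=m₂, and (−1)^(j₁+j₂−J) = (−1)^3 = −1 forces ⟨j₁m₁;j₂m₂|JM⟩ = −⟨j₂m₂;j₁m₁|JM⟩ = −⟨j₁m₁;j₂m₂|JM⟩ ⇒ the coefficient vanishes identically
Racah sum check: Σ_k collapses to 0 ⇒ CG = 0

exchange_zero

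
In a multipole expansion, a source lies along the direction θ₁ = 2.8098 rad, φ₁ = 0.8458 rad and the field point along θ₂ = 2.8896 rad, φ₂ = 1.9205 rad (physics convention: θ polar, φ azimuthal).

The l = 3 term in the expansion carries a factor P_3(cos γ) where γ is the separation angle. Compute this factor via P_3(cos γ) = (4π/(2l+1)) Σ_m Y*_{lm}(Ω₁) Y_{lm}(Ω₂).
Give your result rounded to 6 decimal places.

Addition theorem: P_3(cos γ) = (4π/7) Σ_m Y*_{lm}(Ω₁) Y_{lm}(Ω₂), m = −3…3:
  term(m=-3) = (-0.000093, 0.000008)   from Y*(Ω₁)=(-0.011867, 0.008192), Y(Ω₂)=(0.005607, 0.003223)
  term(m=-2) = (-0.003450, -0.005281)   from Y*(Ω₁)=(0.012355, -0.101777), Y(Ω₂)=(0.047082, -0.039609)
  term(m=-1) = (0.051681, -0.095486)   from Y*(Ω₁)=(0.242202, 0.273382), Y(Ω₂)=(-0.101851, -0.279280)
  term(m=+0) = (0.316495, 0.000000)   from Y*(Ω₁)=(-0.518464, -0.000000), Y(Ω₂)=(-0.610447, 0.000000)
  term(m=+1) = (0.051681, 0.095486)   from Y*(Ω₁)=(-0.242202, 0.273382), Y(Ω₂)=(0.101851, -0.279280)
  term(m=+2) = (-0.003450, 0.005281)   from Y*(Ω₁)=(0.012355, 0.101777), Y(Ω₂)=(0.047082, 0.039609)
  term(m=+3) = (-0.000093, -0.000008)   from Y*(Ω₁)=(0.011867, 0.008192), Y(Ω₂)=(-0.005607, 0.003223)
Σ over m = (0.412773, -0.000000); ×(4π/7) → (0.741008, -0.000000). Real part: 0.741008

0.741008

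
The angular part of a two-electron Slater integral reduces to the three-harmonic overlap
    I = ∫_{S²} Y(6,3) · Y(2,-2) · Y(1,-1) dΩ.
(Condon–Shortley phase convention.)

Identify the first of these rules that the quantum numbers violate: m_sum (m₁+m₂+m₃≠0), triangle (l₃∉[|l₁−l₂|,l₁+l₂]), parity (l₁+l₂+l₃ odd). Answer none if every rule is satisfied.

triangle

Σmᵢ = 0  ✓
l₃∈[|l₁−l₂|,l₁+l₂]=[4,8] required, l₃=1 fails  ✗
Σlᵢ = 9 ⇒ odd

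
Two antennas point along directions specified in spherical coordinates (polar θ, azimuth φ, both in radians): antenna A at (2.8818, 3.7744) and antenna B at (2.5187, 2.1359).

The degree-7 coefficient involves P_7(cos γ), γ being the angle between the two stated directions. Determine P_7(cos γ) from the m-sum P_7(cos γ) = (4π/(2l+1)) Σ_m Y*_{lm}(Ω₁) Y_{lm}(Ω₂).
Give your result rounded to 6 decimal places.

-0.137183

Term-by-term m-sum for l=7 (normalisation 4π/15 = 0.837758):
  m=-7: (0.000010, 0.000035) × (-0.008362, -0.007895) = (0.000000, -0.000000)  (running Σ = (0.000000, -0.000000))
  m=-6: (0.000412, 0.000317) × (-0.058058, 0.014765) = (-0.000029, -0.000012)  (running Σ = (-0.000028, -0.000013))
  m=-5: (0.004572, 0.000103) × (-0.058387, 0.178532) = (-0.000285, 0.000810)  (running Σ = (-0.000314, 0.000798))
  m=-4: (0.023135, -0.016182) × (0.244913, 0.296974) = (0.010472, 0.002907)  (running Σ = (0.010158, 0.003705))
  m=-3: (0.039893, -0.117375) × (0.472738, -0.059169) = (0.011914, -0.057848)  (running Σ = (0.022072, -0.054143))
  m=-2: (-0.110953, -0.352207) × (0.086025, -0.182449) = (-0.073805, -0.010055)  (running Σ = (-0.051733, -0.064198))
  m=-1: (-0.513608, -0.376692) × (0.163639, 0.258072) = (0.013167, -0.194189)  (running Σ = (-0.038565, -0.258388))
  m=0: (-0.277825, -0.000000) × (0.311779, 0.000000) = (-0.086620, -0.000000)  (running Σ = (-0.125185, -0.258388))
  m=1: (0.513608, -0.376692) × (-0.163639, 0.258072) = (0.013167, 0.194189)  (running Σ = (-0.112018, -0.064198))
  m=2: (-0.110953, 0.352207) × (0.086025, 0.182449) = (-0.073805, 0.010055)  (running Σ = (-0.185822, -0.054143))
  m=3: (-0.039893, -0.117375) × (-0.472738, -0.059169) = (0.011914, 0.057848)  (running Σ = (-0.173908, 0.003705))
  m=4: (0.023135, 0.016182) × (0.244913, -0.296974) = (0.010472, -0.002907)  (running Σ = (-0.163436, 0.000798))
  m=5: (-0.004572, 0.000103) × (0.058387, 0.178532) = (-0.000285, -0.000810)  (running Σ = (-0.163722, -0.000013))
  m=6: (0.000412, -0.000317) × (-0.058058, -0.014765) = (-0.000029, 0.000012)  (running Σ = (-0.163750, -0.000000))
  m=7: (-0.000010, 0.000035) × (0.008362, -0.007895) = (0.000000, 0.000000)  (running Σ = (-0.163750, 0.000000))
Total Σ_m = (-0.163750, 0.000000). Multiply by 0.837758: (-0.137183, 0.000000). P_7(cos γ) = -0.137183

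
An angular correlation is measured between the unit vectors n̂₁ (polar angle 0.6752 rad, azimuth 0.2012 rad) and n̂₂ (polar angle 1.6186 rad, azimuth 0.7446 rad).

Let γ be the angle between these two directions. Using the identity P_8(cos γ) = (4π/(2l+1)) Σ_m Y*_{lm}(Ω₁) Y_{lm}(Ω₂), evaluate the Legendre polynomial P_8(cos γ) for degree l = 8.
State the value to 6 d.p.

Summing Y*_{l m}(θ₁,φ₁)·Y_{l m}(θ₂,φ₂) over m ∈ [−8, 8]; prefactor 4π/(2·8+1) = 0.739198:
  m=-8: Y*=-0.000466+0.012000i  Y=+0.483774+0.163753i  product -0.002190+0.005729i
  m=-7: Y*=+0.009699+0.059199i  Y=-0.046840-0.085779i  product +0.004624-0.003605i
  m=-6: Y*=+0.064981+0.170770i  Y=+0.087498-0.350276i  product +0.065502-0.007819i
  m=-5: Y*=+0.199007+0.314064i  Y=-0.095756+0.062929i  product -0.038820-0.017550i
  m=-4: Y*=+0.332547+0.345708i  Y=-0.312660-0.051482i  product -0.086176-0.125209i
  m=-3: Y*=+0.224398+0.154708i  Y=+0.075291+0.096412i  product +0.001979+0.033283i
  m=-2: Y*=-0.189526-0.080667i  Y=-0.024273+0.296811i  product +0.028543-0.054295i
  m=-1: Y*=-0.379818-0.077468i  Y=+0.092355-0.085111i  product -0.041671+0.025172i
  m=+0: Y*=+0.088996-0.000000i  Y=+0.292220+0.000000i  product +0.026007+0.000000i
  m=+1: Y*=+0.379818-0.077468i  Y=-0.092355-0.085111i  product -0.041671-0.025172i
  m=+2: Y*=-0.189526+0.080667i  Y=-0.024273-0.296811i  product +0.028543+0.054295i
  m=+3: Y*=-0.224398+0.154708i  Y=-0.075291+0.096412i  product +0.001979-0.033283i
  m=+4: Y*=+0.332547-0.345708i  Y=-0.312660+0.051482i  product -0.086176+0.125209i
  m=+5: Y*=-0.199007+0.314064i  Y=+0.095756+0.062929i  product -0.038820+0.017550i
  m=+6: Y*=+0.064981-0.170770i  Y=+0.087498+0.350276i  product +0.065502+0.007819i
  m=+7: Y*=-0.009699+0.059199i  Y=+0.046840-0.085779i  product +0.004624+0.003605i
  m=+8: Y*=-0.000466-0.012000i  Y=+0.483774-0.163753i  product -0.002190-0.005729i
Σ over m = -0.110413+0.000000i; ×(4π/17) → -0.081617+0.000000i. Real part: -0.081617

-0.081617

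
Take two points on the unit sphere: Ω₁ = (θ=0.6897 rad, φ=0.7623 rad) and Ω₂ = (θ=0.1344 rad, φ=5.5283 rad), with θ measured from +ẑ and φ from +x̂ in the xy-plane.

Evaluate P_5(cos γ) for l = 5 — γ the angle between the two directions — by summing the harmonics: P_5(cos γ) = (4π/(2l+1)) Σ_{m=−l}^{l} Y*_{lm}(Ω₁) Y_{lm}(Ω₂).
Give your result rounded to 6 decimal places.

Term-by-term m-sum for l=5 (normalisation 4π/11 = 1.142397):
  m=-5: (-0.037951, -0.030061) × (-0.000016, -0.000012) = (0.000000, 0.000001)  (running Σ = (0.000000, 0.000001))
  m=-4: (-0.184820, 0.017125) × (-0.000465, 0.000057) = (0.000085, -0.000019)  (running Σ = (0.000085, -0.000018))
  m=-3: (-0.254857, 0.292872) × (-0.004172, 0.005015) = (-0.000406, -0.002500)  (running Σ = (-0.000320, -0.002518))
  m=-2: (0.019198, 0.415279) × (0.003579, 0.058576) = (-0.024257, 0.002611)  (running Σ = (-0.024577, 0.000093))
  m=-1: (0.015593, 0.014889) × (0.234562, 0.220668) = (0.000372, 0.006933)  (running Σ = (-0.024205, 0.007026))
  m=0: (-0.392082, -0.000000) × (0.812989, 0.000000) = (-0.318758, -0.000000)  (running Σ = (-0.342964, 0.007026))
  m=1: (-0.015593, 0.014889) × (-0.234562, 0.220668) = (0.000372, -0.006933)  (running Σ = (-0.342591, 0.000093))
  m=2: (0.019198, -0.415279) × (0.003579, -0.058576) = (-0.024257, -0.002611)  (running Σ = (-0.366848, -0.002518))
  m=3: (0.254857, 0.292872) × (0.004172, 0.005015) = (-0.000406, 0.002500)  (running Σ = (-0.367254, -0.000018))
  m=4: (-0.184820, -0.017125) × (-0.000465, -0.000057) = (0.000085, 0.000019)  (running Σ = (-0.367169, 0.000001))
  m=5: (0.037951, -0.030061) × (0.000016, -0.000012) = (0.000000, -0.000001)  (running Σ = (-0.367169, 0.000000))
Accumulated sum (-0.367169, 0.000000); after 4π/(2l+1) scaling, (-0.419452, 0.000000) ⇒ P_5 = -0.419452

-0.419452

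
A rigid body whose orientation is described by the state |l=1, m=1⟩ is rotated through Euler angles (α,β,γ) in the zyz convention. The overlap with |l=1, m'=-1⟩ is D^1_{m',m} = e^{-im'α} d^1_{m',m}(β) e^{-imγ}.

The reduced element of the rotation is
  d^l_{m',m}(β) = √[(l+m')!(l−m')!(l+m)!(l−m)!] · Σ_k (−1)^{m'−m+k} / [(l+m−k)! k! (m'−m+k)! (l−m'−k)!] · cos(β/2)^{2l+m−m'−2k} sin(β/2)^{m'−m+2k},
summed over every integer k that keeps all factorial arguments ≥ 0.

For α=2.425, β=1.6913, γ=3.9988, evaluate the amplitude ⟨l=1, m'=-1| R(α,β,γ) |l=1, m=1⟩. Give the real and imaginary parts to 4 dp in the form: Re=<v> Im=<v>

D^1_{-1,1}(2.4250,1.6913,3.9988) = e^{-i·-1·2.4250}·d^1_{-1,1}(1.6913)·e^{-i·1·3.9988}. Compute d first:
With c≡cos(β/2)=0.663245 and s≡sin(β/2)=0.748402, N=[1·2·2·1]^{1/2}=2.000000
The bounds max(0,m−m')=2 and min(l+m,l−m')=2 give 1 term
  k=2: (−1)^0·2.0000/(2)·0.6632^0·0.7484^2 = +0.560106
d^1_{-1,1}(1.6913) = +0.560106
D = (-0.754048+0.656819i)·(+0.560106)·(-0.654551+0.756018i) = -0.001682-0.560104i

Re=-0.0017 Im=-0.5601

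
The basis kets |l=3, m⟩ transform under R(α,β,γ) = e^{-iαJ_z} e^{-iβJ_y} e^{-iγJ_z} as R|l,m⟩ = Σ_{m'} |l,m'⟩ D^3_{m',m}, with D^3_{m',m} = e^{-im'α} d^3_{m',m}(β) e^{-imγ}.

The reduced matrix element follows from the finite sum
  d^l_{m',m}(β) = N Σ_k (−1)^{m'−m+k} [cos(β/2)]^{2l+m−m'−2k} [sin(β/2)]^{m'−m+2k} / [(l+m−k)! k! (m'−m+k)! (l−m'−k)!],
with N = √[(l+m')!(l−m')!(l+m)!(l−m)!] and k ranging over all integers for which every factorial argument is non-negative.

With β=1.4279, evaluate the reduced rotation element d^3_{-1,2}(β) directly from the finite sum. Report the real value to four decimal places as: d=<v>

d=0.4789

d^3_{-1,2}(β=1.4279) via the finite sum:
Half-angle: c=0.755781, s=0.654824. N=√(2·24·120·1)=75.894664
k∈{3,4} keeps every argument non-negative
  k=3: (−1)^0·75.8947/(12)·0.7558^3·0.6548^3 = +0.766642
  k=4: (−1)^1·75.8947/(24)·0.7558^1·0.6548^5 = -0.287753
d^3_{-1,2}(1.4279) = +0.766642 -0.287753 = +0.478889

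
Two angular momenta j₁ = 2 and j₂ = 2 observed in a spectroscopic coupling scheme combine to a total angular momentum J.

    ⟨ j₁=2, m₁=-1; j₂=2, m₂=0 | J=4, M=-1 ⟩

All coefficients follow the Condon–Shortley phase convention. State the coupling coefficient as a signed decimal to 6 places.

+0.654654

triangle: 0!*4!*4!/9! = 576/362880
(j±m)!: 1!*3!*2!*2!*3!*5! = 17280
prefactor² = (2J+1)*Δ*N² = 1728/7
  k=0: +1/(0!*0!*3!*2!*1!*2!) = 1/24
Σ = 1/24  ⇒  CG² = 1728/7*(1/24)² = 3/7
CG = +√(3/7) = +0.654654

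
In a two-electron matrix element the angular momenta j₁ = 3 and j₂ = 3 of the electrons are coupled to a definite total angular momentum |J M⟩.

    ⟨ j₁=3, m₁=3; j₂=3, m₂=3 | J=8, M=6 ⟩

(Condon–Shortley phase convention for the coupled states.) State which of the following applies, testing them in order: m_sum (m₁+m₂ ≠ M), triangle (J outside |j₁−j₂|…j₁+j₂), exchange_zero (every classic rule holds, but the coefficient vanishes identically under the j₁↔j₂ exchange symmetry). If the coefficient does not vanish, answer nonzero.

m-sum: m₁+m₂ = 3+3 = 6, M = 6  ✓
triangle: need |j₁−j₂| ≤ J ≤ j₁+j₂, i.e. J ∈ [0, 6]; J = 8 is outside ✗ ⇒ coefficient is 0

triangle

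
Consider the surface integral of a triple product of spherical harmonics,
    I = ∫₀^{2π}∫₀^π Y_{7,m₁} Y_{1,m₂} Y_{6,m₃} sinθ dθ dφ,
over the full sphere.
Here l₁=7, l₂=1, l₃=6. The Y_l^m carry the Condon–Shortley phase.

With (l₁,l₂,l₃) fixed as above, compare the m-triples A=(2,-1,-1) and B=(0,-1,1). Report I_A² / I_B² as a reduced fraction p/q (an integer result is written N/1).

Shared (l₁,l₂,l₃)=(7,1,6): N and (l;000)² cancel in I_A²/I_B².
A: Δ = 2!·12!·0!/15! = 1/1365; Racah Σ t=0..0: t=0:+1/1209600 = 1/1209600; ⇒ 3j(7 1 6; 2 -1 -1)² = 12/455, sgn -1
B: Δ = 2!·12!·0!/15! = 1/1365; Racah Σ t=0..0: t=0:+1/1209600 = 1/1209600; ⇒ 3j(7 1 6; 0 -1 1)² = 1/65, sgn -1
I_A²/I_B² = (12/455)/(1/65) = 12/7

12/7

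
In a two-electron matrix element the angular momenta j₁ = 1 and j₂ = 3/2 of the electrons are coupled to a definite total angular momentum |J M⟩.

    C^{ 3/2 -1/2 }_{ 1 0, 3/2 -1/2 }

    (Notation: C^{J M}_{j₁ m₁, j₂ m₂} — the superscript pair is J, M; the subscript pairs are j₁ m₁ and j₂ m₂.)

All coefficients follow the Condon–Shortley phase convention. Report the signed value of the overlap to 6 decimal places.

+√(1/15) ≈ +0.258199

√[4·1!1!2!/5! · 1!1!1!2!1!2!] = √(4/15)
  +(−1)^0/∏(0,1,1,1,0,1)! = 1  (running 1)
  +(−1)^1/∏(1,0,0,0,1,2)! = -1/2  (running 1/2)
⟨..|..⟩ = √(4/15)·(1/2) = +0.258199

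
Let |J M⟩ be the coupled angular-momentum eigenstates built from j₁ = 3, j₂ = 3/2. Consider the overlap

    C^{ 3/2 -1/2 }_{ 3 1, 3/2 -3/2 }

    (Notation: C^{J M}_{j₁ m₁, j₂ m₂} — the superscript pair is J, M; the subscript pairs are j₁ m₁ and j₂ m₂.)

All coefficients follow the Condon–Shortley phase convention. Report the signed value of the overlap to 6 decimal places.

√[4·3!3!0!/7! · 4!2!0!3!1!2!] = √(576/35)
  +(−1)^0/∏(0,3,2,0,1,0)! = 1/12  (running 1/12)
⟨..|..⟩ = √(576/35)·(1/12) = +0.338062

+0.338062  (= +√(4/35))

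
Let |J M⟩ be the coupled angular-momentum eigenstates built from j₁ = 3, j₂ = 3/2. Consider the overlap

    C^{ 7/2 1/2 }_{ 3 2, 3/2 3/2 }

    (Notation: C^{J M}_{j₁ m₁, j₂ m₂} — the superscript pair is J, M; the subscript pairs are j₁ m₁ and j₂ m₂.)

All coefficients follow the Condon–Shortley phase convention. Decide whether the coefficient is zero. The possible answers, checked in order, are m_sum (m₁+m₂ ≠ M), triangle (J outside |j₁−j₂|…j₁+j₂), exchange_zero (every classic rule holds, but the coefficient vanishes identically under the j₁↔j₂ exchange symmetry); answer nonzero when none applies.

m_sum

m-sum: m₁+m₂ = 2+3/2 = 7/2, M = 1/2  ✗ ⇒ coefficient is 0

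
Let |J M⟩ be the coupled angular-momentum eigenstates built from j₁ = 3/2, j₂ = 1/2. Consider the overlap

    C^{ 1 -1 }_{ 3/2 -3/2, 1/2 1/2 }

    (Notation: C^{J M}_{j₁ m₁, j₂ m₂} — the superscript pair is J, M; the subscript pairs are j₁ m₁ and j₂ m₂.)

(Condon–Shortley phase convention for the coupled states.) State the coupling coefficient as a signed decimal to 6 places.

√[3·1!2!0!/4! · 0!3!1!0!0!2!] = √(3)
  +(−1)^1/∏(1,0,2,0,0,0)! = -1/2  (running -1/2)
⟨..|..⟩ = √(3)·(-1/2) = -0.866025

−√(3/4) = -0.866025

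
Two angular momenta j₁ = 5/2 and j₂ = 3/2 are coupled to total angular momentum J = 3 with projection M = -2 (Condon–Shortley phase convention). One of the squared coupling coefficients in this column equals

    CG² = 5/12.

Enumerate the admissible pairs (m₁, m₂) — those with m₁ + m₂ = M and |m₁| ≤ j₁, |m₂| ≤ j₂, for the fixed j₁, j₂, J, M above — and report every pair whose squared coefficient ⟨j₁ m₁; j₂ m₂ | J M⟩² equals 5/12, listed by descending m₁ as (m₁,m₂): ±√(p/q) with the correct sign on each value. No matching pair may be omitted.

Admissible pairs with m₁+m₂ = M = -2: (-5/2,1/2), (-3/2,-1/2), (-1/2,-3/2)
  (m₁,m₂)=(-1/2,-3/2): CG² = 1/2, CG = +√(1/2)
  (m₁,m₂)=(-3/2,-1/2): CG² = 1/12, CG = −√(1/12)
  (m₁,m₂)=(-5/2,1/2): CG² = 5/12, CG = −√(5/12)   ← matches the target
Pairs with CG² = 5/12: (-5/2,1/2): −√(5/12)

(-5/2,1/2): −√(5/12)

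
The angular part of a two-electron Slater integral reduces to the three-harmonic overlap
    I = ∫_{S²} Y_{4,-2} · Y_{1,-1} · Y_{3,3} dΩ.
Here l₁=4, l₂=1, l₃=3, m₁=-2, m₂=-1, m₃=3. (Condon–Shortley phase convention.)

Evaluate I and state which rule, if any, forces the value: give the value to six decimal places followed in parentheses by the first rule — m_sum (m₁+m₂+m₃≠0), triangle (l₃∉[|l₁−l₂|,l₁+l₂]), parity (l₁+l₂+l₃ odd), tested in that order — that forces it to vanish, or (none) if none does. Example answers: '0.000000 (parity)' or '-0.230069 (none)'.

0.061558 (none)

Rules hold: Σm=0, L=8 even, 3≤3≤5.
N = 9·3·7 = 189
Δ = 2!·6!·0!/9! = 1/252
Racah Σ t=1..1: t=1:−1/36 = -1/36
⇒ 3j(4 1 3; 0 0 0)² = 4/63, sgn +1
Racah Σ t=0..0: t=0:+1/1440 = 1/1440
⇒ 3j(4 1 3; -2 -1 3)² = 1/252, sgn +1
4πI² = N·(3j₀)²·(3jₘ)² = 1/21
I = +1·√(0.047619/4π) = 0.06155813
No selection rule forces the value: the integral is nonzero (none).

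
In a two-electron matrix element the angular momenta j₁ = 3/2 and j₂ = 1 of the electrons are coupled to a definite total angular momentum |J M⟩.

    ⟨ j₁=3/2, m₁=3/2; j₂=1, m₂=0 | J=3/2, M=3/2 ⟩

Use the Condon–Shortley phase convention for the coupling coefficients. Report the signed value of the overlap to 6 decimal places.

triangle: 1!·2!·1!/5! = 2/120
(j±m)!: 3!·0!·1!·1!·3!·0! = 36
prefactor² = (2J+1)·Δ·N² = 12/5
  k=0: +1/(0!·1!·0!·1!·2!·0!) = 1/2
Σ = 1/2  ⇒  CG² = 12/5·(1/2)² = 3/5
CG = +√(3/5) = +0.774597

+0.774597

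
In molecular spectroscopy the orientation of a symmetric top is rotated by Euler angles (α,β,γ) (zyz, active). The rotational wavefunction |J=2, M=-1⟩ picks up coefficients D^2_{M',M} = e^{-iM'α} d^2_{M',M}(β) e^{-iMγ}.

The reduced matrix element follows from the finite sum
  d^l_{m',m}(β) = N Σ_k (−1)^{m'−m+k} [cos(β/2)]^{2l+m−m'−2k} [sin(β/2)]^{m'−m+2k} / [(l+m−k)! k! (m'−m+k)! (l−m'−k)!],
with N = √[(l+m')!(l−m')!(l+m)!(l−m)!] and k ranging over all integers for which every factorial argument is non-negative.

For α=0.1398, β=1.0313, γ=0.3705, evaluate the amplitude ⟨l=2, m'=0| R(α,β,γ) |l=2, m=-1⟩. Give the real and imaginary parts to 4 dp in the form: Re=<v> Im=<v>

Re=-0.5032 Im=-0.1955

D^2_{0,-1}(0.1398,1.0313,0.3705) = e^{-i·0·0.1398}·d^2_{0,-1}(1.0313)·e^{-i·-1·0.3705}. Compute d first:
Half-angle: c=0.869972, s=0.493100. N=√(2·2·1·6)=4.898979
Admissible k: 0..1 (factorial args all ≥0)
  k=0: (−1)^1·4.8990/(2)·0.8700^3·0.4931^1 = -0.795293
  k=1: (−1)^2·4.8990/(2)·0.8700^1·0.4931^3 = +0.255498
d^2_{0,-1}(1.0313) = -0.795293 +0.255498 = -0.539796
D = (+1.000000+0.000000i)·(-0.539796)·(+0.932146+0.362082i) = -0.503169-0.195450i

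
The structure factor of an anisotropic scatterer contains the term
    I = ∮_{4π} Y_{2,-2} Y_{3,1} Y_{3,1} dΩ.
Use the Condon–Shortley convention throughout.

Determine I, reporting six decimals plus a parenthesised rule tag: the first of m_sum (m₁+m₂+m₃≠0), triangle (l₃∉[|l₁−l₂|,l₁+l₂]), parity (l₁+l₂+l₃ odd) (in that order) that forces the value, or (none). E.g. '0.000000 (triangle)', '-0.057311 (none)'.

0.206013 (none)

Checks pass: Σm=0; 8 even; l₃=3∈[1,5].
(2·2+1)(2·3+1)(2·3+1) = 245
Δ: 2! 2! 4! / 9! → 1/3780
sum: t=0:+1/24 t=1:−1/4 t=2:+1/24 = -1/6
3j²(2 3 3; 0 0 0) = Δ·Π!·Σ² = 4/105  (sign +1)
sum: t=2:+1/16 = 1/16
3j²(2 3 3; -2 1 1) = Δ·Π!·Σ² = 2/35  (sign +1)
combine: 4πI² = 245·4/105·2/35 = 8/15
take √, sign +1: I = 0.20601291
No selection rule forces the value: the integral is nonzero (none).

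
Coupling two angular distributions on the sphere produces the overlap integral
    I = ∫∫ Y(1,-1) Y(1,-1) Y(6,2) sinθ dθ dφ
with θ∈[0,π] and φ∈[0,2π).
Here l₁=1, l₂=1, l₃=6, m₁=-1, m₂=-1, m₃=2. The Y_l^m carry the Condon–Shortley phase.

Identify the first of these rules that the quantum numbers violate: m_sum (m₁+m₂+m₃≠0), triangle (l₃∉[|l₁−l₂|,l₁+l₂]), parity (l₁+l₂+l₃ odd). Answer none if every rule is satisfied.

triangle

m₁+m₂+m₃ = -1 − 1 + 2 = 0  ✓
triangle: need |l₁−l₂| ≤ l₃ ≤ l₁+l₂ = [0,2]; l₃=6 is outside  ✗
parity: l₁+l₂+l₃ = 8 is even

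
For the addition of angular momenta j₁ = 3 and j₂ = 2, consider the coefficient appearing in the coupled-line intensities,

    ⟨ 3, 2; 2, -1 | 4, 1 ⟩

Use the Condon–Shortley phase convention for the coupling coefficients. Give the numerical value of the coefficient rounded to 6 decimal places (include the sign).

+0.591608  (= +√(7/20))

j₁+j₂−J=1  J+j₁−j₂=5  J−j₁+j₂=3  j₁+j₂+J+1=10
(j₁±m₁, j₂±m₂, J±M) = (5,1,1,3,5,3)
P² = 6480/7
sum k=0..1:
  [0] +1/48 = 1/48
  [1] −1/720 = -1/720
S = 7/360
C² = P²·S² = 7/20 ; C = +0.591608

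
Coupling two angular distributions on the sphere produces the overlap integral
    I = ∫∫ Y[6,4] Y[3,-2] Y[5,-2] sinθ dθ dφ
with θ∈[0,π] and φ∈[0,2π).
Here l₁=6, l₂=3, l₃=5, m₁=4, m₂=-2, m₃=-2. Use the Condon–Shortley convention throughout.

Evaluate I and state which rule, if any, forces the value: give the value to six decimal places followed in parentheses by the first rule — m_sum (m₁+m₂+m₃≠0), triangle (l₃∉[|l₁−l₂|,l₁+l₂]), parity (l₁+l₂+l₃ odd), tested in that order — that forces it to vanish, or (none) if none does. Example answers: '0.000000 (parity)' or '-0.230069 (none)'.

0.088266 (none)

Rules hold: Σm=0, L=14 even, 3≤5≤9.
N = 13·7·11 = 1001
Δ = 4!·8!·2!/15! = 1/675675
Racah Σ t=1..3: t=1:−1/8640 t=2:+1/2304 t=3:−1/8640 = 7/34560
⇒ 3j(6 3 5; 0 0 0)² = 7/429, sgn -1
Racah Σ t=0..1: t=0:+1/34560 t=1:−1/60480 = 1/80640
⇒ 3j(6 3 5; 4 -2 -2)² = 6/1001, sgn -1
4πI² = N·(3j₀)²·(3jₘ)² = 14/143
I = +1·√(0.0979021/4π) = 0.08826552
No selection rule forces the value: the integral is nonzero (none).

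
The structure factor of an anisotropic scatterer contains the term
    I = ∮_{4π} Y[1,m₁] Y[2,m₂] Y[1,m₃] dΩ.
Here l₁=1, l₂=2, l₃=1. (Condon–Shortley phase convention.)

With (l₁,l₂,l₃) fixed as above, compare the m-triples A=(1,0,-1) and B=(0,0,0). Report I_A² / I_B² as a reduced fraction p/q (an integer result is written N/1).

1/4

Shared (l₁,l₂,l₃)=(1,2,1): N and (l;000)² cancel in I_A²/I_B².
A: Δ = 2!·0!·2!/5! = 1/30; Racah Σ t=0..0: t=0:+1/4 = 1/4; ⇒ 3j(1 2 1; 1 0 -1)² = 1/30, sgn +1
B: Δ = 2!·0!·2!/5! = 1/30; Racah Σ t=1..1: t=1:−1/1 = -1/1; ⇒ 3j(1 2 1; 0 0 0)² = 2/15, sgn +1
I_A²/I_B² = (1/30)/(2/15) = 1/4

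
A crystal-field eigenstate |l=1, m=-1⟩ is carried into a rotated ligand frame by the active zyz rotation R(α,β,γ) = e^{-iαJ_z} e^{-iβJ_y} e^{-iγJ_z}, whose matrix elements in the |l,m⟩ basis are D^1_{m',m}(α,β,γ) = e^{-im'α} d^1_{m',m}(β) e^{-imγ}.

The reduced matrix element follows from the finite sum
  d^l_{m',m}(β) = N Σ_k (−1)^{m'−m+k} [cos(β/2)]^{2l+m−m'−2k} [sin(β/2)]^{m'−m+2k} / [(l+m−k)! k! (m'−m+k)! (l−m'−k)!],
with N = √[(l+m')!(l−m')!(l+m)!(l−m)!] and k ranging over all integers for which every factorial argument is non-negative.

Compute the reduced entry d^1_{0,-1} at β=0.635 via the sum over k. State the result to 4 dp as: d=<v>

d^1_{0,-1}(β=0.6350) via the finite sum:
c=cos(0.635000/2)=0.950019, s=sin(0.635000/2)=0.312192; N=√[1·1·1·2]=1.414214
k∈{0} keeps every argument non-negative
  k=0: (−1)^1·1.4142/(1)·0.9500^1·0.3122^1 = -0.419440
d^1_{0,-1}(0.6350) = -0.419440

d=-0.4194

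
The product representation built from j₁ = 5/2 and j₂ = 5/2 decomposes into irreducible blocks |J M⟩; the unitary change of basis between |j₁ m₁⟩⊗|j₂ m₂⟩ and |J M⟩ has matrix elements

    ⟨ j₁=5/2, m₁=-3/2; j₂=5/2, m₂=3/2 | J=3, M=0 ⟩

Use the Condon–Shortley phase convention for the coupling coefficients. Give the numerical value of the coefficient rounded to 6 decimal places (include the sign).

√[7·2!3!3!/9! · 1!4!4!1!3!3!] = √(144/5)
  +(−1)^1/∏(1,1,3,3,0,0)! = -1/36  (running -1/36)
  +(−1)^2/∏(2,0,2,2,1,1)! = 1/8  (running 7/72)
⟨..|..⟩ = √(144/5)·(7/72) = +0.521749

+√(49/180) ≈ +0.521749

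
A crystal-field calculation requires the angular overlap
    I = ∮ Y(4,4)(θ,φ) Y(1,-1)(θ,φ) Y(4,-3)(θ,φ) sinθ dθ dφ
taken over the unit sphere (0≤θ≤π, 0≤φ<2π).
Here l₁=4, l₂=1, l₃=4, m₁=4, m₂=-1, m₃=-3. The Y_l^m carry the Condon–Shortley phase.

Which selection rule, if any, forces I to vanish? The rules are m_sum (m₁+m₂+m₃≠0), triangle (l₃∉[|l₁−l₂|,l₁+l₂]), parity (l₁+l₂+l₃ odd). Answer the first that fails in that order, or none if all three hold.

parity

m₁+m₂+m₃ = 4 − 1 − 3 = 0  ✓
triangle: |4−1|=3 ≤ l₃=4 ≤ 4+1=5  ✓
parity: l₁+l₂+l₃ = 9 is odd  ✗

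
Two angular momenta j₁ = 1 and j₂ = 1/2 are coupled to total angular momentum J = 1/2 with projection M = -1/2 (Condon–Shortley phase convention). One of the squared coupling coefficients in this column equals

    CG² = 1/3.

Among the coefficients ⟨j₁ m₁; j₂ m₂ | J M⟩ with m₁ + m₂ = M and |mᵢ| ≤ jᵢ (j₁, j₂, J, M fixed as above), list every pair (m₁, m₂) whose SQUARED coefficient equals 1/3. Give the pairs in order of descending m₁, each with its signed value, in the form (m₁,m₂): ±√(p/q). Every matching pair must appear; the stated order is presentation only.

Admissible pairs with m₁+m₂ = M = -1/2: (-1,1/2), (0,-1/2)
  (m₁,m₂)=(0,-1/2): CG² = 1/3, CG = +√(1/3)   ← matches the target
  (m₁,m₂)=(-1,1/2): CG² = 2/3, CG = −√(2/3)
Pairs with CG² = 1/3: (0,-1/2): +√(1/3)

(0,-1/2): +√(1/3)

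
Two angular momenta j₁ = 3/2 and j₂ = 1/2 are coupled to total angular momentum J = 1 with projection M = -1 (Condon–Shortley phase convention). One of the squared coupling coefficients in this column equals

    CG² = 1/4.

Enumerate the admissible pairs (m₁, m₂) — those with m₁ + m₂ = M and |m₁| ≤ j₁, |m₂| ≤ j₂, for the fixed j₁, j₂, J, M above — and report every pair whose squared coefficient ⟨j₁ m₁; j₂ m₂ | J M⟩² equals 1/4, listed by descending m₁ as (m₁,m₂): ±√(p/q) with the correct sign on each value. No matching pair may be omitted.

(-1/2,-1/2): +√(1/4)

Admissible pairs with m₁+m₂ = M = -1: (-3/2,1/2), (-1/2,-1/2)
  (m₁,m₂)=(-1/2,-1/2): CG² = 1/4, CG = +√(1/4)   ← matches the target
  (m₁,m₂)=(-3/2,1/2): CG² = 3/4, CG = −√(3/4)
Pairs with CG² = 1/4: (-1/2,-1/2): +√(1/4)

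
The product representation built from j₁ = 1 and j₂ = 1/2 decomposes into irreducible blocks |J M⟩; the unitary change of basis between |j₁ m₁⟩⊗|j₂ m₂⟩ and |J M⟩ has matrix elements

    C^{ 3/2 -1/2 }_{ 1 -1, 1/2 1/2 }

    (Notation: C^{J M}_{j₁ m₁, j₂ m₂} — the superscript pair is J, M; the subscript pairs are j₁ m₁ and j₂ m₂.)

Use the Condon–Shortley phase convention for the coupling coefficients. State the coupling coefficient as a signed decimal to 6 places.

+√(1/3) ≈ +0.577350

√[4·0!2!1!/4! · 0!2!1!0!1!2!] = √(4/3)
  +(−1)^0/∏(0,0,2,1,0,0)! = 1/2  (running 1/2)
⟨..|..⟩ = √(4/3)·(1/2) = +0.577350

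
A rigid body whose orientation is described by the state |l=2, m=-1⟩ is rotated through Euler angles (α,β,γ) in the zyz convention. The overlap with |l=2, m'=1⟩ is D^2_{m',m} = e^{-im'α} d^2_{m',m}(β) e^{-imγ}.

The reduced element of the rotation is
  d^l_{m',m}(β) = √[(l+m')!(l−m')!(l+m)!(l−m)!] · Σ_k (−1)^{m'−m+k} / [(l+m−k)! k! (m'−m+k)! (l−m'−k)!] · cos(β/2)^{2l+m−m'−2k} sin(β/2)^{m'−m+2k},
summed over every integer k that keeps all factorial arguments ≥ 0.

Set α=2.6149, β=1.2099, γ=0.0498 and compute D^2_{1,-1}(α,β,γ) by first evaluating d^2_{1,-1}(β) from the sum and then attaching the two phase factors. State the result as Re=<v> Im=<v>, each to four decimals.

Split into d^2_{1,-1}(β=1.2099) × two z-phases.
Half-angle: c=0.822531, s=0.568721. N=√(6·1·1·6)=6.000000
k: max(0,(-1)−(1))=0 … min(2+(-1),2−(1))=1
  k=0: (−1)^2·6.0000/(2)·0.8225^2·0.5687^2 = +0.656483
  k=1: (−1)^3·6.0000/(6)·0.8225^0·0.5687^4 = -0.104616
d^2_{1,-1}(1.2099) = +0.656483 -0.104616 = +0.551868
Attach z-rotation phases: D = e^{-i(1)(2.6149)}·(+0.551868)·e^{-i(-1)(0.0498)} = -0.462675-0.300816i

Re=-0.4627 Im=-0.3008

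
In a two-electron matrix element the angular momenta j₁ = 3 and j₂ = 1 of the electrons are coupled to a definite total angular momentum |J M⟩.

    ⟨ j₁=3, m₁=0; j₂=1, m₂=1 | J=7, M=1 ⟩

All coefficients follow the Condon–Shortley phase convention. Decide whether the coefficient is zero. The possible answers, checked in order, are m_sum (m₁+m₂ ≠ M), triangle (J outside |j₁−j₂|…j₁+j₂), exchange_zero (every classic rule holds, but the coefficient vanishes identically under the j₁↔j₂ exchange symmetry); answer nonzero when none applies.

triangle

m-sum: m₁+m₂ = 0+1 = 1, M = 1  ✓
triangle: need |j₁−j₂| ≤ J ≤ j₁+j₂, i.e. J ∈ [2, 4]; J = 7 is outside ✗ ⇒ coefficient is 0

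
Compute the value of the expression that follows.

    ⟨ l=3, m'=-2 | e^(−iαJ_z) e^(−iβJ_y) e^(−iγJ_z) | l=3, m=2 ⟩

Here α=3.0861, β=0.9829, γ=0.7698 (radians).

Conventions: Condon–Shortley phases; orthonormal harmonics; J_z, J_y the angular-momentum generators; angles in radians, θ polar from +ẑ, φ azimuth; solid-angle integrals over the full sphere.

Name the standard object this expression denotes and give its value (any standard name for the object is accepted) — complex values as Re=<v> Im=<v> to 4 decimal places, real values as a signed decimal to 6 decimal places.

Wigner D-matrix element, Re=-0.0145 Im=-0.1811

This is a Wigner D-matrix element — the rotation-matrix element ⟨l m'| R(α,β,γ) |l m⟩ in the angular-momentum basis.
D^3_{-2,2}(3.0861,0.9829,0.7698) = e^{-i·-2·3.0861}·d^3_{-2,2}(0.9829)·e^{-i·2·0.7698}. Compute d first:
c=cos(0.982900/2)=0.881650, s=sin(0.982900/2)=0.471905; N=√[1·120·120·1]=120.000000
The bounds max(0,m−m')=4 and min(l+m,l−m')=5 give 2 terms
  k=4: (−1)^0·120.0000/(24)·0.8816^2·0.4719^4 = +0.192743
  k=5: (−1)^1·120.0000/(120)·0.8816^0·0.4719^6 = -0.011044
d^3_{-2,2}(0.9829) = +0.192743 -0.011044 = +0.181699
D = (+0.993847-0.110758i)·(+0.181699)·(+0.031191-0.999513i) = -0.014482-0.181121i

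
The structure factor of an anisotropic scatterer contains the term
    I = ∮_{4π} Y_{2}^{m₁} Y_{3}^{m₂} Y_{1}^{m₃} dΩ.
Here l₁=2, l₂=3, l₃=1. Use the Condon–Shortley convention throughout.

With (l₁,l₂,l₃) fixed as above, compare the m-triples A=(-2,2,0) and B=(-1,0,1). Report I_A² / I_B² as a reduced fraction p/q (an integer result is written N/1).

Same 2,3,1: normalisation and zero-m 3j drop out of the ratio.
A: Δ: 4! 0! 2! / 7! → 1/105; sum: t=4:+1/24 = 1/24; 3j²(2 3 1; -2 2 0) = Δ·Π!·Σ² = 1/21  (sign -1)
B: Δ: 4! 0! 2! / 7! → 1/105; sum: t=3:−1/12 = -1/12; 3j²(2 3 1; -1 0 1) = Δ·Π!·Σ² = 1/35  (sign -1)
I_A²/I_B² = (1/21)/(1/35) = 5/3

5/3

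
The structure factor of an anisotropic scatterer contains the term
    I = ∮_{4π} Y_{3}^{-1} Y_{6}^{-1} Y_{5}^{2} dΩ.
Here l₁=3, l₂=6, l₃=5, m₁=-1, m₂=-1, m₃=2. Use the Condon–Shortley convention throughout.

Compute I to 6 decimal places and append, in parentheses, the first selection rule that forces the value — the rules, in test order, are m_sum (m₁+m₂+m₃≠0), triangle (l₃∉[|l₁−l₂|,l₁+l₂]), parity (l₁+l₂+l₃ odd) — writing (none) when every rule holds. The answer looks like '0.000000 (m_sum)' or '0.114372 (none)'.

m-sum 0 ✓  L=14 even ✓  3≤5≤9 ✓
Π(2lᵢ+1) = 7×13×11 = 1001
triangle coeff Δ(3,6,5) = 1/675675
Σ_t [1,3]: t=1:−1/8640 t=2:+1/2304 t=3:−1/8640 = 7/34560
(3j)²=7/429 [(3 6 5; 0 0 0)], sign=-1
Σ_t [2,4]: t=2:+1/5760 t=3:−1/8640 t=4:+1/241920 = 1/16128
(3j)²=5/1001 [(3 6 5; -1 -1 2)], sign=-1
⇒ 4πI² = 35/429
I = (+1)√(35/429/(4π)) = 0.08057502
No selection rule forces the value: the integral is nonzero (none).

0.080575 (none)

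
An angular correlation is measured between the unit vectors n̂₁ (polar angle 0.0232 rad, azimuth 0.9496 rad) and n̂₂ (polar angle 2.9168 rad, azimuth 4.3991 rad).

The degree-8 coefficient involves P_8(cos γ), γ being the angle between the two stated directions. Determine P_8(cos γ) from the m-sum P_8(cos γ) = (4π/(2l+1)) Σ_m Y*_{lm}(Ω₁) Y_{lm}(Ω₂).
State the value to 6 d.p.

Summing Y*_{l m}(θ₁,φ₁)·Y_{l m}(θ₂,φ₂) over m ∈ [−8, 8]; prefactor 4π/(2·8+1) = 0.739198:
  m=-8: Y*=0.00000 + 0.00000j  Y=-0.00000 + 0.00000j  product -0.00000 - 0.00000j
  m=-7: Y*=0.00000 + 0.00000j  Y=-0.00004 - 0.00003j  product -0.00000 - 0.00000j
  m=-6: Y*=0.00000 - 0.00000j  Y=0.00019 - 0.00058j  product -0.00000 - 0.00000j
  m=-5: Y*=0.00000 - 0.00000j  Y=0.00491 - 0.00002j  product 0.00000 - 0.00000j
  m=-4: Y*=-0.00000 - 0.00000j  Y=0.00913 + 0.02776j  product 0.00000 - 0.00000j
  m=-3: Y*=-0.00017 + 0.00005j  Y=-0.10290 + 0.07517j  product 0.00001 - 0.00002j
  m=-2: Y*=-0.00179 + 0.00524j  Y=-0.31083 - 0.22501j  product 0.00173 - 0.00123j
  m=-1: Y*=0.06631 + 0.09265j  Y=0.20913 - 0.64556j  product 0.07368 - 0.02343j
  m=+0: Y*=1.15187 + 0.00000j  Y=0.32113 + 0.00000j  product 0.36990 + 0.00000j
  m=+1: Y*=-0.06631 + 0.09265j  Y=-0.20913 - 0.64556j  product 0.07368 + 0.02343j
  m=+2: Y*=-0.00179 - 0.00524j  Y=-0.31083 + 0.22501j  product 0.00173 + 0.00123j
  m=+3: Y*=0.00017 + 0.00005j  Y=0.10290 + 0.07517j  product 0.00001 + 0.00002j
  m=+4: Y*=-0.00000 + 0.00000j  Y=0.00913 - 0.02776j  product 0.00000 + 0.00000j
  m=+5: Y*=-0.00000 - 0.00000j  Y=-0.00491 - 0.00002j  product 0.00000 + 0.00000j
  m=+6: Y*=0.00000 + 0.00000j  Y=0.00019 + 0.00058j  product -0.00000 + 0.00000j
  m=+7: Y*=-0.00000 + 0.00000j  Y=0.00004 - 0.00003j  product -0.00000 + 0.00000j
  m=+8: Y*=0.00000 - 0.00000j  Y=-0.00000 - 0.00000j  product -0.00000 + 0.00000j
Total Σ_m = 0.52076 - 0.00000j. Multiply by 0.739198: 0.38494 - 0.00000j. P_8(cos γ) = 0.384943

0.384943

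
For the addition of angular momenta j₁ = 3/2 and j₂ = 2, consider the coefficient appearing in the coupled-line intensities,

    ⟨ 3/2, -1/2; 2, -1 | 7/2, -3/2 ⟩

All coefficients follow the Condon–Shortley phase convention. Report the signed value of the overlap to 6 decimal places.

triangle: 0!*3!*4!/8! = 144/40320
(j±m)!: 1!*2!*1!*3!*2!*5! = 2880
prefactor² = (2J+1)*Δ*N² = 576/7
  k=0: +1/(0!*0!*2!*1!*1!*3!) = 1/12
Σ = 1/12  ⇒  CG² = 576/7*(1/12)² = 4/7
CG = +√(4/7) = +0.755929

+√(4/7) = +0.755929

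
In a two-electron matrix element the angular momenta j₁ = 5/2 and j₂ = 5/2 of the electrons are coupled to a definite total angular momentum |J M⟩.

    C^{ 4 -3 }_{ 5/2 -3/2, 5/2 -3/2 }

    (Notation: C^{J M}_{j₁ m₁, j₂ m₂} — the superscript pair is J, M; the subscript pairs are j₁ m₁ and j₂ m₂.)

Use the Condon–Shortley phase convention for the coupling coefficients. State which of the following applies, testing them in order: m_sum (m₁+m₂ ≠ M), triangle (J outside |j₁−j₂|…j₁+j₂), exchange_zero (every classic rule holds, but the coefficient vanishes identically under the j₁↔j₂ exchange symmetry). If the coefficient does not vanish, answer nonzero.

m-sum: m₁+m₂ = -3/2+(-3/2) = -3, M = -3  ✓
triangle: |j₁−j₂| = 0 ≤ J = 4 ≤ j₁+j₂ = 5  ✓
exchange: j₁=j₂ and m₁=m₂, and (−1)^(j₁+j₂−J) = (−1)^1 = −1 forces ⟨j₁m₁;j₂m₂|JM⟩ = −⟨j₂m₂;j₁m₁|JM⟩ = −⟨j₁m₁;j₂m₂|JM⟩ ⇒ the coefficient vanishes identically
Racah sum check: Σ_k collapses to 0 ⇒ CG = 0

exchange_zero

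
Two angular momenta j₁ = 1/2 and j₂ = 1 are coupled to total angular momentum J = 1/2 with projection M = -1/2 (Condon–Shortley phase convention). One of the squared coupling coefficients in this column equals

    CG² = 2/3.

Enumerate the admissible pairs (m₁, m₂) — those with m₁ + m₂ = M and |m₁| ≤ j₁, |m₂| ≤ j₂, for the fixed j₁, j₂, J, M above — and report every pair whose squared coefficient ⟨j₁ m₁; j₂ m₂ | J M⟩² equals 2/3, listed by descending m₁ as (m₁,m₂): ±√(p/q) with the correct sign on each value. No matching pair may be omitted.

Admissible pairs with m₁+m₂ = M = -1/2: (-1/2,0), (1/2,-1)
  (m₁,m₂)=(1/2,-1): CG² = 2/3, CG = +√(2/3)   ← matches the target
  (m₁,m₂)=(-1/2,0): CG² = 1/3, CG = −√(1/3)
Pairs with CG² = 2/3: (1/2,-1): +√(2/3)

(1/2,-1): +√(2/3)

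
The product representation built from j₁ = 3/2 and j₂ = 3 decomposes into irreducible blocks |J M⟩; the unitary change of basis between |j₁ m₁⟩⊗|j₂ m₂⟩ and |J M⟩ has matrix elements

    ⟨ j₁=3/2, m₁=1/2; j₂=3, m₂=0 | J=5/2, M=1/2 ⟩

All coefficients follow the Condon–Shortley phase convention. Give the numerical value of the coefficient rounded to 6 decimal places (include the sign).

j₁+j₂−J=2  J+j₁−j₂=1  J−j₁+j₂=4  j₁+j₂+J+1=8
(j₁±m₁, j₂±m₂, J±M) = (2,1,3,3,3,2)
P² = 216/35
sum k=0..1:
  [0] +1/12 = 1/12
  [1] −1/4 = -1/4
S = -1/6
C² = P²·S² = 6/35 ; C = -0.414039

-0.414039  (= −√(6/35))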